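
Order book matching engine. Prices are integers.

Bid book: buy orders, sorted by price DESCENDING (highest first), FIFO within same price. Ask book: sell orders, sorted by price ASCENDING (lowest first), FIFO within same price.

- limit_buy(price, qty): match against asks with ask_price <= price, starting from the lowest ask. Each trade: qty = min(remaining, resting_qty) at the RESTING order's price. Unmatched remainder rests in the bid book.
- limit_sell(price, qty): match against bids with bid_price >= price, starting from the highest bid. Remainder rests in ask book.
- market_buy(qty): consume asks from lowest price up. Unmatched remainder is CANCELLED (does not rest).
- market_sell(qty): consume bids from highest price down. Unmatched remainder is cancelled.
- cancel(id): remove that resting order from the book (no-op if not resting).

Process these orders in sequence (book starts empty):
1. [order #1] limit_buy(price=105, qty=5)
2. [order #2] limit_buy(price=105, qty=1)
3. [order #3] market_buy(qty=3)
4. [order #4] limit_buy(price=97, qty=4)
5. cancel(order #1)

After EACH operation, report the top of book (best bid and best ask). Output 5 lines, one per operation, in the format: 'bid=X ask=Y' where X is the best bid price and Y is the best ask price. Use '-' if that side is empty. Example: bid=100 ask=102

Answer: bid=105 ask=-
bid=105 ask=-
bid=105 ask=-
bid=105 ask=-
bid=105 ask=-

Derivation:
After op 1 [order #1] limit_buy(price=105, qty=5): fills=none; bids=[#1:5@105] asks=[-]
After op 2 [order #2] limit_buy(price=105, qty=1): fills=none; bids=[#1:5@105 #2:1@105] asks=[-]
After op 3 [order #3] market_buy(qty=3): fills=none; bids=[#1:5@105 #2:1@105] asks=[-]
After op 4 [order #4] limit_buy(price=97, qty=4): fills=none; bids=[#1:5@105 #2:1@105 #4:4@97] asks=[-]
After op 5 cancel(order #1): fills=none; bids=[#2:1@105 #4:4@97] asks=[-]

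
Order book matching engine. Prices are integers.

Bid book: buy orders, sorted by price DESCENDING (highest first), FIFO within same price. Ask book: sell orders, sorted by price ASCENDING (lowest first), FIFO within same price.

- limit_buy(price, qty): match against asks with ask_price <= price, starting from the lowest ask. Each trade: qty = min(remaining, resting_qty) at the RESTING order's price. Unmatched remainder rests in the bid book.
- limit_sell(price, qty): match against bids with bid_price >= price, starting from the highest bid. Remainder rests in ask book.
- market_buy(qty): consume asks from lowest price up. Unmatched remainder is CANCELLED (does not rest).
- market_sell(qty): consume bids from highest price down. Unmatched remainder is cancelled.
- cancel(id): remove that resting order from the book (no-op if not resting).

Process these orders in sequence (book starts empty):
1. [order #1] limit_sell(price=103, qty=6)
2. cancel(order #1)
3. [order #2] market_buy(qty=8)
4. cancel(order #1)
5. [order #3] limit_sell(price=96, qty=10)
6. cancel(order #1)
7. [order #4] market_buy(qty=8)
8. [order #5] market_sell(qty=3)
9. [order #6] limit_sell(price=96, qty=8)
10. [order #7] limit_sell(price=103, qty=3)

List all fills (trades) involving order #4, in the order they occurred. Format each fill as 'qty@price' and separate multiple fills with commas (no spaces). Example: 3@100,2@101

After op 1 [order #1] limit_sell(price=103, qty=6): fills=none; bids=[-] asks=[#1:6@103]
After op 2 cancel(order #1): fills=none; bids=[-] asks=[-]
After op 3 [order #2] market_buy(qty=8): fills=none; bids=[-] asks=[-]
After op 4 cancel(order #1): fills=none; bids=[-] asks=[-]
After op 5 [order #3] limit_sell(price=96, qty=10): fills=none; bids=[-] asks=[#3:10@96]
After op 6 cancel(order #1): fills=none; bids=[-] asks=[#3:10@96]
After op 7 [order #4] market_buy(qty=8): fills=#4x#3:8@96; bids=[-] asks=[#3:2@96]
After op 8 [order #5] market_sell(qty=3): fills=none; bids=[-] asks=[#3:2@96]
After op 9 [order #6] limit_sell(price=96, qty=8): fills=none; bids=[-] asks=[#3:2@96 #6:8@96]
After op 10 [order #7] limit_sell(price=103, qty=3): fills=none; bids=[-] asks=[#3:2@96 #6:8@96 #7:3@103]

Answer: 8@96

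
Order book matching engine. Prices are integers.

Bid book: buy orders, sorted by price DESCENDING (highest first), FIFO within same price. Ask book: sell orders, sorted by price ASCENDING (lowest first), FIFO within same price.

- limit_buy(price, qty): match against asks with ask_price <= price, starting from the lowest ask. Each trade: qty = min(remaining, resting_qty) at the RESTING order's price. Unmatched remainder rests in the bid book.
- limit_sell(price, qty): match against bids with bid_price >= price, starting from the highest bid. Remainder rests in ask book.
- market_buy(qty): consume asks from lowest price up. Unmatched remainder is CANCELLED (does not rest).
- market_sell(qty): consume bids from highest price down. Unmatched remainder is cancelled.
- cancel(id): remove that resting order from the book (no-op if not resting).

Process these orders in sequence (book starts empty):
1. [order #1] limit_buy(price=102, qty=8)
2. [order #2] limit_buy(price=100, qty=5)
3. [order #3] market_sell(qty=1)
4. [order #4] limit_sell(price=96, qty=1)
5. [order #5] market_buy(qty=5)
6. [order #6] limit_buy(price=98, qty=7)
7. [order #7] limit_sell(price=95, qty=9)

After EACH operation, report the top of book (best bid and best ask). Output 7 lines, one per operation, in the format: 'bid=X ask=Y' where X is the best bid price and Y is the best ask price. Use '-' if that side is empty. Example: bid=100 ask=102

After op 1 [order #1] limit_buy(price=102, qty=8): fills=none; bids=[#1:8@102] asks=[-]
After op 2 [order #2] limit_buy(price=100, qty=5): fills=none; bids=[#1:8@102 #2:5@100] asks=[-]
After op 3 [order #3] market_sell(qty=1): fills=#1x#3:1@102; bids=[#1:7@102 #2:5@100] asks=[-]
After op 4 [order #4] limit_sell(price=96, qty=1): fills=#1x#4:1@102; bids=[#1:6@102 #2:5@100] asks=[-]
After op 5 [order #5] market_buy(qty=5): fills=none; bids=[#1:6@102 #2:5@100] asks=[-]
After op 6 [order #6] limit_buy(price=98, qty=7): fills=none; bids=[#1:6@102 #2:5@100 #6:7@98] asks=[-]
After op 7 [order #7] limit_sell(price=95, qty=9): fills=#1x#7:6@102 #2x#7:3@100; bids=[#2:2@100 #6:7@98] asks=[-]

Answer: bid=102 ask=-
bid=102 ask=-
bid=102 ask=-
bid=102 ask=-
bid=102 ask=-
bid=102 ask=-
bid=100 ask=-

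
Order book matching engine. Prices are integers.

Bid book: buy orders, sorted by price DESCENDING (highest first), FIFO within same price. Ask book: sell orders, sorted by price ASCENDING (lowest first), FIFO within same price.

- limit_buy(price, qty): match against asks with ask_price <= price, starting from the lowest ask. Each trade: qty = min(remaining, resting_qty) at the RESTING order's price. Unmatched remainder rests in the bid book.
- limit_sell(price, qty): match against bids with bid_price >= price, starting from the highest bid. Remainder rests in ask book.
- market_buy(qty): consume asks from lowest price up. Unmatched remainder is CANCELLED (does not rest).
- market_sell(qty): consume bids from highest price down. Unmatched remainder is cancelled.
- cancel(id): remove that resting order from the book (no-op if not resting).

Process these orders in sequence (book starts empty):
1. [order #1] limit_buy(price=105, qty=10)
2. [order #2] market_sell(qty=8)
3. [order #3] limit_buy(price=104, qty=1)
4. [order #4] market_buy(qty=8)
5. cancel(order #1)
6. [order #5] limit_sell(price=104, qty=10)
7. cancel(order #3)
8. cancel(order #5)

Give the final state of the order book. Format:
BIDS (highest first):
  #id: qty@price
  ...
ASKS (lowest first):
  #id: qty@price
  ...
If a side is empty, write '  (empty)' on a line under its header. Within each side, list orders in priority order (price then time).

After op 1 [order #1] limit_buy(price=105, qty=10): fills=none; bids=[#1:10@105] asks=[-]
After op 2 [order #2] market_sell(qty=8): fills=#1x#2:8@105; bids=[#1:2@105] asks=[-]
After op 3 [order #3] limit_buy(price=104, qty=1): fills=none; bids=[#1:2@105 #3:1@104] asks=[-]
After op 4 [order #4] market_buy(qty=8): fills=none; bids=[#1:2@105 #3:1@104] asks=[-]
After op 5 cancel(order #1): fills=none; bids=[#3:1@104] asks=[-]
After op 6 [order #5] limit_sell(price=104, qty=10): fills=#3x#5:1@104; bids=[-] asks=[#5:9@104]
After op 7 cancel(order #3): fills=none; bids=[-] asks=[#5:9@104]
After op 8 cancel(order #5): fills=none; bids=[-] asks=[-]

Answer: BIDS (highest first):
  (empty)
ASKS (lowest first):
  (empty)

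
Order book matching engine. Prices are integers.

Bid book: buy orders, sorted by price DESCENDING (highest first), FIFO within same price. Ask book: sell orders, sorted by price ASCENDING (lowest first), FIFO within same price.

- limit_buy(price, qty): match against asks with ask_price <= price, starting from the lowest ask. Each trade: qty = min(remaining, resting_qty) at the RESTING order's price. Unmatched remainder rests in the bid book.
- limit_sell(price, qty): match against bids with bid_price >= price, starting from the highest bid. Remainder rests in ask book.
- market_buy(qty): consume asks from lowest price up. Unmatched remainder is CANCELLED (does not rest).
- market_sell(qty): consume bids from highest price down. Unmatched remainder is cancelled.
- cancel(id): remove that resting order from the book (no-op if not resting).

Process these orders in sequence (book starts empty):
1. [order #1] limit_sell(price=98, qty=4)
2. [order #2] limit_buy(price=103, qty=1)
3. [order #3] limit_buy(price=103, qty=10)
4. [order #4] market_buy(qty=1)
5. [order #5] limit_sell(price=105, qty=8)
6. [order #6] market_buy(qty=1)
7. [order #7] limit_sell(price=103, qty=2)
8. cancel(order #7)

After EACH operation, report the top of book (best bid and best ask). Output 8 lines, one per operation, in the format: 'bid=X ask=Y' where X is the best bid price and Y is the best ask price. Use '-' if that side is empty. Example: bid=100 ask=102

After op 1 [order #1] limit_sell(price=98, qty=4): fills=none; bids=[-] asks=[#1:4@98]
After op 2 [order #2] limit_buy(price=103, qty=1): fills=#2x#1:1@98; bids=[-] asks=[#1:3@98]
After op 3 [order #3] limit_buy(price=103, qty=10): fills=#3x#1:3@98; bids=[#3:7@103] asks=[-]
After op 4 [order #4] market_buy(qty=1): fills=none; bids=[#3:7@103] asks=[-]
After op 5 [order #5] limit_sell(price=105, qty=8): fills=none; bids=[#3:7@103] asks=[#5:8@105]
After op 6 [order #6] market_buy(qty=1): fills=#6x#5:1@105; bids=[#3:7@103] asks=[#5:7@105]
After op 7 [order #7] limit_sell(price=103, qty=2): fills=#3x#7:2@103; bids=[#3:5@103] asks=[#5:7@105]
After op 8 cancel(order #7): fills=none; bids=[#3:5@103] asks=[#5:7@105]

Answer: bid=- ask=98
bid=- ask=98
bid=103 ask=-
bid=103 ask=-
bid=103 ask=105
bid=103 ask=105
bid=103 ask=105
bid=103 ask=105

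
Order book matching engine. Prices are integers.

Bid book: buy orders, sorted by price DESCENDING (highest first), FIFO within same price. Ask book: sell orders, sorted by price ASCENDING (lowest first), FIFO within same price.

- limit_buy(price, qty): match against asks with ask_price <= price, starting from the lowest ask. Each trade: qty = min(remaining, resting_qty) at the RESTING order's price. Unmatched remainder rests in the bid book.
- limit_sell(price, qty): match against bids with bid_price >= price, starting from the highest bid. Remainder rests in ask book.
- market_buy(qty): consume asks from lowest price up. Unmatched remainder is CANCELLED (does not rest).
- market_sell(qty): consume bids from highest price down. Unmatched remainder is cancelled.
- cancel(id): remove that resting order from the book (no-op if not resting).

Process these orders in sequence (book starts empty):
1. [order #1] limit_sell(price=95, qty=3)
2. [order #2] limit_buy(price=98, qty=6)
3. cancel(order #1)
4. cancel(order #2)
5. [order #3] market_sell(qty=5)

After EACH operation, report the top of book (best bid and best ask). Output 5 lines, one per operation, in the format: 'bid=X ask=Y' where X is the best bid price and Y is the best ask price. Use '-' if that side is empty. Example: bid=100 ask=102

Answer: bid=- ask=95
bid=98 ask=-
bid=98 ask=-
bid=- ask=-
bid=- ask=-

Derivation:
After op 1 [order #1] limit_sell(price=95, qty=3): fills=none; bids=[-] asks=[#1:3@95]
After op 2 [order #2] limit_buy(price=98, qty=6): fills=#2x#1:3@95; bids=[#2:3@98] asks=[-]
After op 3 cancel(order #1): fills=none; bids=[#2:3@98] asks=[-]
After op 4 cancel(order #2): fills=none; bids=[-] asks=[-]
After op 5 [order #3] market_sell(qty=5): fills=none; bids=[-] asks=[-]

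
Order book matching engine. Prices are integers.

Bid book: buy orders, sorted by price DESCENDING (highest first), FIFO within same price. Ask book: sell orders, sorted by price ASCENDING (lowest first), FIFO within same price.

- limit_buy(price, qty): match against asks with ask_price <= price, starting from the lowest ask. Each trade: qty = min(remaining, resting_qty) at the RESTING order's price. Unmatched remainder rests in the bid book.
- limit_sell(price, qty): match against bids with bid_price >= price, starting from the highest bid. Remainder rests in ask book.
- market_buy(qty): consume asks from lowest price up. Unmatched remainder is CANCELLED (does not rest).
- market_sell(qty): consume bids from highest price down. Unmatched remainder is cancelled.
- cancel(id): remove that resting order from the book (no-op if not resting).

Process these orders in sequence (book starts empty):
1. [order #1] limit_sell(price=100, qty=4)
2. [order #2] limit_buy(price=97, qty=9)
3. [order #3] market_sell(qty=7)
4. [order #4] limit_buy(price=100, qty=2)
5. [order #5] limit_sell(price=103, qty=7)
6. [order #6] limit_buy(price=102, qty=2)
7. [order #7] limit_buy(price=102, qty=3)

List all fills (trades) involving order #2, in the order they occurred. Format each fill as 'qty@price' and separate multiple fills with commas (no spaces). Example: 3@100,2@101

After op 1 [order #1] limit_sell(price=100, qty=4): fills=none; bids=[-] asks=[#1:4@100]
After op 2 [order #2] limit_buy(price=97, qty=9): fills=none; bids=[#2:9@97] asks=[#1:4@100]
After op 3 [order #3] market_sell(qty=7): fills=#2x#3:7@97; bids=[#2:2@97] asks=[#1:4@100]
After op 4 [order #4] limit_buy(price=100, qty=2): fills=#4x#1:2@100; bids=[#2:2@97] asks=[#1:2@100]
After op 5 [order #5] limit_sell(price=103, qty=7): fills=none; bids=[#2:2@97] asks=[#1:2@100 #5:7@103]
After op 6 [order #6] limit_buy(price=102, qty=2): fills=#6x#1:2@100; bids=[#2:2@97] asks=[#5:7@103]
After op 7 [order #7] limit_buy(price=102, qty=3): fills=none; bids=[#7:3@102 #2:2@97] asks=[#5:7@103]

Answer: 7@97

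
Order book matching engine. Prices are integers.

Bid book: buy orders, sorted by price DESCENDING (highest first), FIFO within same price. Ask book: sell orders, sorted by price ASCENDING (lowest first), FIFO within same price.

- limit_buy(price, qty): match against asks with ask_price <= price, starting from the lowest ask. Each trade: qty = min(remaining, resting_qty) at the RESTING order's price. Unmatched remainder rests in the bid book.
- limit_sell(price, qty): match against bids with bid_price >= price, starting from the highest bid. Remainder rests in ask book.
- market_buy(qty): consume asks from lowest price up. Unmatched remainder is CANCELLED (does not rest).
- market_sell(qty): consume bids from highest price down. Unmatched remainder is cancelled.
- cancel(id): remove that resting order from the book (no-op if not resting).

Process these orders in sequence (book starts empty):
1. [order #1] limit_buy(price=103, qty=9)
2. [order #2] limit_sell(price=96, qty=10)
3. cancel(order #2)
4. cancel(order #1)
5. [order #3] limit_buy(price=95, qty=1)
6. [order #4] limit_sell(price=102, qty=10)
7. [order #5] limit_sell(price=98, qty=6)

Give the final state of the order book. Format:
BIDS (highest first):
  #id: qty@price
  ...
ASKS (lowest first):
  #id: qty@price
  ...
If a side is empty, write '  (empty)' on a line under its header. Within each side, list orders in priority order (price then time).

Answer: BIDS (highest first):
  #3: 1@95
ASKS (lowest first):
  #5: 6@98
  #4: 10@102

Derivation:
After op 1 [order #1] limit_buy(price=103, qty=9): fills=none; bids=[#1:9@103] asks=[-]
After op 2 [order #2] limit_sell(price=96, qty=10): fills=#1x#2:9@103; bids=[-] asks=[#2:1@96]
After op 3 cancel(order #2): fills=none; bids=[-] asks=[-]
After op 4 cancel(order #1): fills=none; bids=[-] asks=[-]
After op 5 [order #3] limit_buy(price=95, qty=1): fills=none; bids=[#3:1@95] asks=[-]
After op 6 [order #4] limit_sell(price=102, qty=10): fills=none; bids=[#3:1@95] asks=[#4:10@102]
After op 7 [order #5] limit_sell(price=98, qty=6): fills=none; bids=[#3:1@95] asks=[#5:6@98 #4:10@102]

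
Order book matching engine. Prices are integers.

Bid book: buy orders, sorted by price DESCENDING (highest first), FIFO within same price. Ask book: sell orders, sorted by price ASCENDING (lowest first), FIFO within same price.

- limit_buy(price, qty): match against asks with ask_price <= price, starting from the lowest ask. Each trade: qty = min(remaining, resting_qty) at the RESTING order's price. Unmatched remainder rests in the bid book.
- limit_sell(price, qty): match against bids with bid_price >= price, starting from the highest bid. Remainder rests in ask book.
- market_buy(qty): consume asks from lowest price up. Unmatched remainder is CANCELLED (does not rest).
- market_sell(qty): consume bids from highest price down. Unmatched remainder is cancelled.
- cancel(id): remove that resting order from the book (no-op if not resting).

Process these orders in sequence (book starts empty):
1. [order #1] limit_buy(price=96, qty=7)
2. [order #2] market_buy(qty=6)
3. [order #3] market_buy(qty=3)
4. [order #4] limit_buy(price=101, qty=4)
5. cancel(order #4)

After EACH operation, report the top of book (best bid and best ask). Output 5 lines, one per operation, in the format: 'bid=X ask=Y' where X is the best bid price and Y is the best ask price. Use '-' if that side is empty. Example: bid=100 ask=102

After op 1 [order #1] limit_buy(price=96, qty=7): fills=none; bids=[#1:7@96] asks=[-]
After op 2 [order #2] market_buy(qty=6): fills=none; bids=[#1:7@96] asks=[-]
After op 3 [order #3] market_buy(qty=3): fills=none; bids=[#1:7@96] asks=[-]
After op 4 [order #4] limit_buy(price=101, qty=4): fills=none; bids=[#4:4@101 #1:7@96] asks=[-]
After op 5 cancel(order #4): fills=none; bids=[#1:7@96] asks=[-]

Answer: bid=96 ask=-
bid=96 ask=-
bid=96 ask=-
bid=101 ask=-
bid=96 ask=-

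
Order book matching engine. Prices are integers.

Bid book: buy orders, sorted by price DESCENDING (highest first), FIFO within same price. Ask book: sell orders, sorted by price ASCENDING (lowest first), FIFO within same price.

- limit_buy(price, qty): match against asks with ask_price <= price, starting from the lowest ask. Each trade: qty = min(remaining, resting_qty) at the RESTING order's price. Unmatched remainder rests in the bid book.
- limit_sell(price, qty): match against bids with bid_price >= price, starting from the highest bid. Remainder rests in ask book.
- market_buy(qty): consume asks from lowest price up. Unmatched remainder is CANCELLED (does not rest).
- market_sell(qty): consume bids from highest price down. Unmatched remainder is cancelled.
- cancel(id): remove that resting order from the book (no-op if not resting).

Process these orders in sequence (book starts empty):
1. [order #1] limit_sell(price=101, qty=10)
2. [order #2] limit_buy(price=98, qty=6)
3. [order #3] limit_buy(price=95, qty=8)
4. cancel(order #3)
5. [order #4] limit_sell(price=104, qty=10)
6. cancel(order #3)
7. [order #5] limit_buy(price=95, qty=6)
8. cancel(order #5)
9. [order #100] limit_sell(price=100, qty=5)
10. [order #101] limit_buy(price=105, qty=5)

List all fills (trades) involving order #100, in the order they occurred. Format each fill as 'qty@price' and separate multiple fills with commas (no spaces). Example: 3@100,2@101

Answer: 5@100

Derivation:
After op 1 [order #1] limit_sell(price=101, qty=10): fills=none; bids=[-] asks=[#1:10@101]
After op 2 [order #2] limit_buy(price=98, qty=6): fills=none; bids=[#2:6@98] asks=[#1:10@101]
After op 3 [order #3] limit_buy(price=95, qty=8): fills=none; bids=[#2:6@98 #3:8@95] asks=[#1:10@101]
After op 4 cancel(order #3): fills=none; bids=[#2:6@98] asks=[#1:10@101]
After op 5 [order #4] limit_sell(price=104, qty=10): fills=none; bids=[#2:6@98] asks=[#1:10@101 #4:10@104]
After op 6 cancel(order #3): fills=none; bids=[#2:6@98] asks=[#1:10@101 #4:10@104]
After op 7 [order #5] limit_buy(price=95, qty=6): fills=none; bids=[#2:6@98 #5:6@95] asks=[#1:10@101 #4:10@104]
After op 8 cancel(order #5): fills=none; bids=[#2:6@98] asks=[#1:10@101 #4:10@104]
After op 9 [order #100] limit_sell(price=100, qty=5): fills=none; bids=[#2:6@98] asks=[#100:5@100 #1:10@101 #4:10@104]
After op 10 [order #101] limit_buy(price=105, qty=5): fills=#101x#100:5@100; bids=[#2:6@98] asks=[#1:10@101 #4:10@104]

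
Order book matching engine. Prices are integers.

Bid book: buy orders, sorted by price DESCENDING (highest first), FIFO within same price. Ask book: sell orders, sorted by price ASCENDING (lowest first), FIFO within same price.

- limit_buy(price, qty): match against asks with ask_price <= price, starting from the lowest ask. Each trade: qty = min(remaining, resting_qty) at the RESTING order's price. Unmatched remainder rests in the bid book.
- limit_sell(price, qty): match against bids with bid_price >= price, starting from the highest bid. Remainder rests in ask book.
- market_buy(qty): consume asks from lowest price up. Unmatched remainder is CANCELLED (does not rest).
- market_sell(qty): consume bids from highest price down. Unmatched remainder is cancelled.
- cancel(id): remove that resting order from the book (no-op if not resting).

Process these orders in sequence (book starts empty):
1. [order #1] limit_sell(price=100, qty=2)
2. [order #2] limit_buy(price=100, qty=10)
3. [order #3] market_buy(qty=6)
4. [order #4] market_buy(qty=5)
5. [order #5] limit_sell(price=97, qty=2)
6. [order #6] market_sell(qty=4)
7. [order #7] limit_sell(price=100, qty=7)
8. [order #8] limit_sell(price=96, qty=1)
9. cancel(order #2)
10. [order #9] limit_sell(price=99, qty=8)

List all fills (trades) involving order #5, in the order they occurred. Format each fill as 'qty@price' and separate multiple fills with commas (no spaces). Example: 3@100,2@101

Answer: 2@100

Derivation:
After op 1 [order #1] limit_sell(price=100, qty=2): fills=none; bids=[-] asks=[#1:2@100]
After op 2 [order #2] limit_buy(price=100, qty=10): fills=#2x#1:2@100; bids=[#2:8@100] asks=[-]
After op 3 [order #3] market_buy(qty=6): fills=none; bids=[#2:8@100] asks=[-]
After op 4 [order #4] market_buy(qty=5): fills=none; bids=[#2:8@100] asks=[-]
After op 5 [order #5] limit_sell(price=97, qty=2): fills=#2x#5:2@100; bids=[#2:6@100] asks=[-]
After op 6 [order #6] market_sell(qty=4): fills=#2x#6:4@100; bids=[#2:2@100] asks=[-]
After op 7 [order #7] limit_sell(price=100, qty=7): fills=#2x#7:2@100; bids=[-] asks=[#7:5@100]
After op 8 [order #8] limit_sell(price=96, qty=1): fills=none; bids=[-] asks=[#8:1@96 #7:5@100]
After op 9 cancel(order #2): fills=none; bids=[-] asks=[#8:1@96 #7:5@100]
After op 10 [order #9] limit_sell(price=99, qty=8): fills=none; bids=[-] asks=[#8:1@96 #9:8@99 #7:5@100]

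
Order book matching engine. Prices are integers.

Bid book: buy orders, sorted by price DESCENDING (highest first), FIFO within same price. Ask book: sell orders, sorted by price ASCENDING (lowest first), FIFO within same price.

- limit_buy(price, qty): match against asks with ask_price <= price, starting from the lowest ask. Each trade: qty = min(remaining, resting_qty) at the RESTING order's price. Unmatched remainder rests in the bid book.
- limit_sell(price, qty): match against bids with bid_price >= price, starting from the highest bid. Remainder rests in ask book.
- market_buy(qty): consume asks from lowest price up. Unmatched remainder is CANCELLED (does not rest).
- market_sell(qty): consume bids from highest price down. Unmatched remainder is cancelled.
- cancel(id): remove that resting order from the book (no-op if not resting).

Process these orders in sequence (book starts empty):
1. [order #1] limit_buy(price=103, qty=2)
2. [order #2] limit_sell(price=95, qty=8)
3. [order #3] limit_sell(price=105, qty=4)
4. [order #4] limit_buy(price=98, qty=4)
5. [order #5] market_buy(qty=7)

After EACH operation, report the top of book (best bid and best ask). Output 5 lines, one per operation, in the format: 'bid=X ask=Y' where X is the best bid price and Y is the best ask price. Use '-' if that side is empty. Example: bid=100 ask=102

After op 1 [order #1] limit_buy(price=103, qty=2): fills=none; bids=[#1:2@103] asks=[-]
After op 2 [order #2] limit_sell(price=95, qty=8): fills=#1x#2:2@103; bids=[-] asks=[#2:6@95]
After op 3 [order #3] limit_sell(price=105, qty=4): fills=none; bids=[-] asks=[#2:6@95 #3:4@105]
After op 4 [order #4] limit_buy(price=98, qty=4): fills=#4x#2:4@95; bids=[-] asks=[#2:2@95 #3:4@105]
After op 5 [order #5] market_buy(qty=7): fills=#5x#2:2@95 #5x#3:4@105; bids=[-] asks=[-]

Answer: bid=103 ask=-
bid=- ask=95
bid=- ask=95
bid=- ask=95
bid=- ask=-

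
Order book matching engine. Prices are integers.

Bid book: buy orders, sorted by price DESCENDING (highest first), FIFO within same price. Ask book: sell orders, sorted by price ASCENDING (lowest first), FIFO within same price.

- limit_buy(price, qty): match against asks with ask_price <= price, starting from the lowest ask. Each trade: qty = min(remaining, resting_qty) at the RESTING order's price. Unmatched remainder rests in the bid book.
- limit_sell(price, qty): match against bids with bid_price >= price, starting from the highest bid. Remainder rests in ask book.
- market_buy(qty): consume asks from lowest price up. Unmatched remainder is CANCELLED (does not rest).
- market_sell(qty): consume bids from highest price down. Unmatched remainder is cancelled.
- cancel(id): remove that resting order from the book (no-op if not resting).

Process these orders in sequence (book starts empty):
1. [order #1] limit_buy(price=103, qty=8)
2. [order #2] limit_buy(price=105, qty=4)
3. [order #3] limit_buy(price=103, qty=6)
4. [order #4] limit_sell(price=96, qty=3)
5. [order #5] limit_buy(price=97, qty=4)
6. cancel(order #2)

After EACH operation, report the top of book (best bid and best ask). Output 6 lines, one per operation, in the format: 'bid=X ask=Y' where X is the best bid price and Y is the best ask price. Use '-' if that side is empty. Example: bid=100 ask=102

Answer: bid=103 ask=-
bid=105 ask=-
bid=105 ask=-
bid=105 ask=-
bid=105 ask=-
bid=103 ask=-

Derivation:
After op 1 [order #1] limit_buy(price=103, qty=8): fills=none; bids=[#1:8@103] asks=[-]
After op 2 [order #2] limit_buy(price=105, qty=4): fills=none; bids=[#2:4@105 #1:8@103] asks=[-]
After op 3 [order #3] limit_buy(price=103, qty=6): fills=none; bids=[#2:4@105 #1:8@103 #3:6@103] asks=[-]
After op 4 [order #4] limit_sell(price=96, qty=3): fills=#2x#4:3@105; bids=[#2:1@105 #1:8@103 #3:6@103] asks=[-]
After op 5 [order #5] limit_buy(price=97, qty=4): fills=none; bids=[#2:1@105 #1:8@103 #3:6@103 #5:4@97] asks=[-]
After op 6 cancel(order #2): fills=none; bids=[#1:8@103 #3:6@103 #5:4@97] asks=[-]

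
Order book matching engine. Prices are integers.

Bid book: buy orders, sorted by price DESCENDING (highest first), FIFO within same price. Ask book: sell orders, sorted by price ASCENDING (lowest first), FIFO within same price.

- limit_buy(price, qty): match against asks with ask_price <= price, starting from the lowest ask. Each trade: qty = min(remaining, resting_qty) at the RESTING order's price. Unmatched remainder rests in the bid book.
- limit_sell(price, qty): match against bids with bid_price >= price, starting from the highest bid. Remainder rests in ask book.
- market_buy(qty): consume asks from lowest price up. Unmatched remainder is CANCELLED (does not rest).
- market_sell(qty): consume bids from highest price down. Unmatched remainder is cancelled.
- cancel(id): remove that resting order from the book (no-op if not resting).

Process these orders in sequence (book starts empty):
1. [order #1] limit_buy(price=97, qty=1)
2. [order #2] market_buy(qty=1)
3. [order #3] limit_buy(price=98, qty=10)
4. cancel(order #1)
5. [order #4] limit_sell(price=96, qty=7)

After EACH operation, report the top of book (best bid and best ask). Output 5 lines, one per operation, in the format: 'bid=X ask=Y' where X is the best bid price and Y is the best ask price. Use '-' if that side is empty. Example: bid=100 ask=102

Answer: bid=97 ask=-
bid=97 ask=-
bid=98 ask=-
bid=98 ask=-
bid=98 ask=-

Derivation:
After op 1 [order #1] limit_buy(price=97, qty=1): fills=none; bids=[#1:1@97] asks=[-]
After op 2 [order #2] market_buy(qty=1): fills=none; bids=[#1:1@97] asks=[-]
After op 3 [order #3] limit_buy(price=98, qty=10): fills=none; bids=[#3:10@98 #1:1@97] asks=[-]
After op 4 cancel(order #1): fills=none; bids=[#3:10@98] asks=[-]
After op 5 [order #4] limit_sell(price=96, qty=7): fills=#3x#4:7@98; bids=[#3:3@98] asks=[-]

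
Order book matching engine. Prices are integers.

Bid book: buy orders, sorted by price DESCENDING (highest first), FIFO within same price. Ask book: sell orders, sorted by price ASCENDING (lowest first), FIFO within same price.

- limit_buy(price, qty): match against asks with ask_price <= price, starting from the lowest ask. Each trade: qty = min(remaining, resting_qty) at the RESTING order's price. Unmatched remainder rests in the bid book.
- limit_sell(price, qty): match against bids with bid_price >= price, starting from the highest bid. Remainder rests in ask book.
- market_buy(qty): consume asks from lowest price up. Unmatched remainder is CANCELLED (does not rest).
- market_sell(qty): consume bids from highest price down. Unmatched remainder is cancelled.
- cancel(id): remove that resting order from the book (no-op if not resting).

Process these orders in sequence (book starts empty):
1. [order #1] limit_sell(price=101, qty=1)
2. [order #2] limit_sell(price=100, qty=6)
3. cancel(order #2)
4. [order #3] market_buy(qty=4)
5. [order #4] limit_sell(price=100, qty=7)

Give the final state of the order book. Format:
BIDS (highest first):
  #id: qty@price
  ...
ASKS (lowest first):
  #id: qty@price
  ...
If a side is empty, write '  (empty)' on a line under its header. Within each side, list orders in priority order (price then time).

Answer: BIDS (highest first):
  (empty)
ASKS (lowest first):
  #4: 7@100

Derivation:
After op 1 [order #1] limit_sell(price=101, qty=1): fills=none; bids=[-] asks=[#1:1@101]
After op 2 [order #2] limit_sell(price=100, qty=6): fills=none; bids=[-] asks=[#2:6@100 #1:1@101]
After op 3 cancel(order #2): fills=none; bids=[-] asks=[#1:1@101]
After op 4 [order #3] market_buy(qty=4): fills=#3x#1:1@101; bids=[-] asks=[-]
After op 5 [order #4] limit_sell(price=100, qty=7): fills=none; bids=[-] asks=[#4:7@100]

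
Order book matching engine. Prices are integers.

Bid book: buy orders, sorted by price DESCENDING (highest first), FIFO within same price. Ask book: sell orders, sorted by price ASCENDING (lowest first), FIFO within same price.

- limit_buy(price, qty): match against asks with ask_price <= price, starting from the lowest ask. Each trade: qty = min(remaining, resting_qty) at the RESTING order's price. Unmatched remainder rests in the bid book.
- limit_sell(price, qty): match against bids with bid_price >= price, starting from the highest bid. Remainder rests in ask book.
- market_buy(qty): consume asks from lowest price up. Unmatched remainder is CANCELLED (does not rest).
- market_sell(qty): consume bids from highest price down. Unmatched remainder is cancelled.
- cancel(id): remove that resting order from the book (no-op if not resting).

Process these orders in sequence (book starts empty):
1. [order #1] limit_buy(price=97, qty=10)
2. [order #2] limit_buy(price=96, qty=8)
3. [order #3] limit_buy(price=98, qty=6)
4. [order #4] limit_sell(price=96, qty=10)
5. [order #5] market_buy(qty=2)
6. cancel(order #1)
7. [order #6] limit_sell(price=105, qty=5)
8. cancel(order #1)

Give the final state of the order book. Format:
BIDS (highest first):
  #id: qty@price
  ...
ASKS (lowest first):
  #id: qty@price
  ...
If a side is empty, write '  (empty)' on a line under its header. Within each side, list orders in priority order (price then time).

Answer: BIDS (highest first):
  #2: 8@96
ASKS (lowest first):
  #6: 5@105

Derivation:
After op 1 [order #1] limit_buy(price=97, qty=10): fills=none; bids=[#1:10@97] asks=[-]
After op 2 [order #2] limit_buy(price=96, qty=8): fills=none; bids=[#1:10@97 #2:8@96] asks=[-]
After op 3 [order #3] limit_buy(price=98, qty=6): fills=none; bids=[#3:6@98 #1:10@97 #2:8@96] asks=[-]
After op 4 [order #4] limit_sell(price=96, qty=10): fills=#3x#4:6@98 #1x#4:4@97; bids=[#1:6@97 #2:8@96] asks=[-]
After op 5 [order #5] market_buy(qty=2): fills=none; bids=[#1:6@97 #2:8@96] asks=[-]
After op 6 cancel(order #1): fills=none; bids=[#2:8@96] asks=[-]
After op 7 [order #6] limit_sell(price=105, qty=5): fills=none; bids=[#2:8@96] asks=[#6:5@105]
After op 8 cancel(order #1): fills=none; bids=[#2:8@96] asks=[#6:5@105]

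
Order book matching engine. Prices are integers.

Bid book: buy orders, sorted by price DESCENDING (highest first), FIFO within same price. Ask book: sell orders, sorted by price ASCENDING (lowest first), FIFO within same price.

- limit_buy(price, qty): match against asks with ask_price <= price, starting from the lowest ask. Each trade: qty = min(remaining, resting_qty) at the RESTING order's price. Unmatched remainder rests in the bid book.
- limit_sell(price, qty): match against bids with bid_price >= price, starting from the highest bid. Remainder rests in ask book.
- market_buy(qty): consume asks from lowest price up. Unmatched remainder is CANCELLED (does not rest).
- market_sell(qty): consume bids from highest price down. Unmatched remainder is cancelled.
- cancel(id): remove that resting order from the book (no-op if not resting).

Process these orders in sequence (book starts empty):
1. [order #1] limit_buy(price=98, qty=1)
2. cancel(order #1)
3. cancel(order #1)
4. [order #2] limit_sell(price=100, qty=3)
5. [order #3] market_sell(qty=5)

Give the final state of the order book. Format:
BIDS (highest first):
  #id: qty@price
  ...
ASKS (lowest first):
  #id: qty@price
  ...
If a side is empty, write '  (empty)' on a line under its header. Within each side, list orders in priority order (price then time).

After op 1 [order #1] limit_buy(price=98, qty=1): fills=none; bids=[#1:1@98] asks=[-]
After op 2 cancel(order #1): fills=none; bids=[-] asks=[-]
After op 3 cancel(order #1): fills=none; bids=[-] asks=[-]
After op 4 [order #2] limit_sell(price=100, qty=3): fills=none; bids=[-] asks=[#2:3@100]
After op 5 [order #3] market_sell(qty=5): fills=none; bids=[-] asks=[#2:3@100]

Answer: BIDS (highest first):
  (empty)
ASKS (lowest first):
  #2: 3@100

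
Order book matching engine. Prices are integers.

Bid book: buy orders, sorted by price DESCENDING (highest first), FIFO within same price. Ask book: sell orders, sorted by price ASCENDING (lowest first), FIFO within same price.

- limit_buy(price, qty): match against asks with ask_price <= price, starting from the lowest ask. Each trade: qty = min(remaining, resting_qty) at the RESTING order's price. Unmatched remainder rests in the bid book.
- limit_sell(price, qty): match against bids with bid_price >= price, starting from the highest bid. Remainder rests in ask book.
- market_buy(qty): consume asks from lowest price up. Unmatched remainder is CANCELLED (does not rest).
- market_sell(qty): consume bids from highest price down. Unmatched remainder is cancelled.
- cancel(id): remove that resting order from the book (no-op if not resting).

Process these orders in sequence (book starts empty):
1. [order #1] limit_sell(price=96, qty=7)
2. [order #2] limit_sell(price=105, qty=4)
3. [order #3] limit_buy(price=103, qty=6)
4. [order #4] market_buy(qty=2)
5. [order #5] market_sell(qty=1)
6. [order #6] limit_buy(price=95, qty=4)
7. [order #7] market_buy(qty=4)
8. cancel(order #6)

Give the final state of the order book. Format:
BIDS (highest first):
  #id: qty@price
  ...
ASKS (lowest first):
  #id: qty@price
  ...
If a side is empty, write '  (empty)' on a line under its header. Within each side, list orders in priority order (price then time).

Answer: BIDS (highest first):
  (empty)
ASKS (lowest first):
  (empty)

Derivation:
After op 1 [order #1] limit_sell(price=96, qty=7): fills=none; bids=[-] asks=[#1:7@96]
After op 2 [order #2] limit_sell(price=105, qty=4): fills=none; bids=[-] asks=[#1:7@96 #2:4@105]
After op 3 [order #3] limit_buy(price=103, qty=6): fills=#3x#1:6@96; bids=[-] asks=[#1:1@96 #2:4@105]
After op 4 [order #4] market_buy(qty=2): fills=#4x#1:1@96 #4x#2:1@105; bids=[-] asks=[#2:3@105]
After op 5 [order #5] market_sell(qty=1): fills=none; bids=[-] asks=[#2:3@105]
After op 6 [order #6] limit_buy(price=95, qty=4): fills=none; bids=[#6:4@95] asks=[#2:3@105]
After op 7 [order #7] market_buy(qty=4): fills=#7x#2:3@105; bids=[#6:4@95] asks=[-]
After op 8 cancel(order #6): fills=none; bids=[-] asks=[-]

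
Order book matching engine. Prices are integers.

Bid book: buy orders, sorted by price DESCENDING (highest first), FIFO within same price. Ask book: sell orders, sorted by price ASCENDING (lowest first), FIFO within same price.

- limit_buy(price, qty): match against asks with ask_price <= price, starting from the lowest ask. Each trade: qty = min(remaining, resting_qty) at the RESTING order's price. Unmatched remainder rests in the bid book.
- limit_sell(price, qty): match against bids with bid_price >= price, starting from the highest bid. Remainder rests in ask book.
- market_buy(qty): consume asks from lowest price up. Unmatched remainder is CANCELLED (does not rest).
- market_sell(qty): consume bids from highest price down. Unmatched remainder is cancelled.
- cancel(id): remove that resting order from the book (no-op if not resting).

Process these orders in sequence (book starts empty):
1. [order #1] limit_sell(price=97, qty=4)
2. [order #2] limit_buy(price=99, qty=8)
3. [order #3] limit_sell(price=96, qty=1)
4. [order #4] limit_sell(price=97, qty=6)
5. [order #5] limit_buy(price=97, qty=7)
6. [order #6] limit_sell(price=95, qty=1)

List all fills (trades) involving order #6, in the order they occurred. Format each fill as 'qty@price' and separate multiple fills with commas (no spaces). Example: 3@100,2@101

Answer: 1@97

Derivation:
After op 1 [order #1] limit_sell(price=97, qty=4): fills=none; bids=[-] asks=[#1:4@97]
After op 2 [order #2] limit_buy(price=99, qty=8): fills=#2x#1:4@97; bids=[#2:4@99] asks=[-]
After op 3 [order #3] limit_sell(price=96, qty=1): fills=#2x#3:1@99; bids=[#2:3@99] asks=[-]
After op 4 [order #4] limit_sell(price=97, qty=6): fills=#2x#4:3@99; bids=[-] asks=[#4:3@97]
After op 5 [order #5] limit_buy(price=97, qty=7): fills=#5x#4:3@97; bids=[#5:4@97] asks=[-]
After op 6 [order #6] limit_sell(price=95, qty=1): fills=#5x#6:1@97; bids=[#5:3@97] asks=[-]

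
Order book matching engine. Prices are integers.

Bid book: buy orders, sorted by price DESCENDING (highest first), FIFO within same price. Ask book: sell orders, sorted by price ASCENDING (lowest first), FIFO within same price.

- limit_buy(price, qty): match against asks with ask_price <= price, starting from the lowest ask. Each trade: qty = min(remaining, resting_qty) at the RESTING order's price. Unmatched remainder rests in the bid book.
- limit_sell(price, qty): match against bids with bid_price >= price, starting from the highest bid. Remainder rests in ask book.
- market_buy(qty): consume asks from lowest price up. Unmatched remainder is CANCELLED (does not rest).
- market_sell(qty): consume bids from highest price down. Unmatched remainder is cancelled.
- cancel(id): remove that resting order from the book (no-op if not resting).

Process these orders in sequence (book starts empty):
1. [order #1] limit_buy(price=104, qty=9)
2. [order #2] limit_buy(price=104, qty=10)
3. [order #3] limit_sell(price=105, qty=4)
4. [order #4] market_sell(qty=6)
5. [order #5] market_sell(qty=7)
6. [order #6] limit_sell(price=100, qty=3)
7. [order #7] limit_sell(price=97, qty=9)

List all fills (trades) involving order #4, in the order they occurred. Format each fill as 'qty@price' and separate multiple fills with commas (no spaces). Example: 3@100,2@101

After op 1 [order #1] limit_buy(price=104, qty=9): fills=none; bids=[#1:9@104] asks=[-]
After op 2 [order #2] limit_buy(price=104, qty=10): fills=none; bids=[#1:9@104 #2:10@104] asks=[-]
After op 3 [order #3] limit_sell(price=105, qty=4): fills=none; bids=[#1:9@104 #2:10@104] asks=[#3:4@105]
After op 4 [order #4] market_sell(qty=6): fills=#1x#4:6@104; bids=[#1:3@104 #2:10@104] asks=[#3:4@105]
After op 5 [order #5] market_sell(qty=7): fills=#1x#5:3@104 #2x#5:4@104; bids=[#2:6@104] asks=[#3:4@105]
After op 6 [order #6] limit_sell(price=100, qty=3): fills=#2x#6:3@104; bids=[#2:3@104] asks=[#3:4@105]
After op 7 [order #7] limit_sell(price=97, qty=9): fills=#2x#7:3@104; bids=[-] asks=[#7:6@97 #3:4@105]

Answer: 6@104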